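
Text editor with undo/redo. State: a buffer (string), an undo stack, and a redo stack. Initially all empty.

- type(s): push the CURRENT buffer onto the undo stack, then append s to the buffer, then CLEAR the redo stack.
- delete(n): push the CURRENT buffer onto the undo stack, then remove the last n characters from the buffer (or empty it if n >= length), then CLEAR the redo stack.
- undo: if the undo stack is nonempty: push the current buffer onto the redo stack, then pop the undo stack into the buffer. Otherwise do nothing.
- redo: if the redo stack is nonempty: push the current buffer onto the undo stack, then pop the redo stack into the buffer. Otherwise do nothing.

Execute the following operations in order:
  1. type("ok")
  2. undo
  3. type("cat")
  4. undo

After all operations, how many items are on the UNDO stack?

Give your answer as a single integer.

After op 1 (type): buf='ok' undo_depth=1 redo_depth=0
After op 2 (undo): buf='(empty)' undo_depth=0 redo_depth=1
After op 3 (type): buf='cat' undo_depth=1 redo_depth=0
After op 4 (undo): buf='(empty)' undo_depth=0 redo_depth=1

Answer: 0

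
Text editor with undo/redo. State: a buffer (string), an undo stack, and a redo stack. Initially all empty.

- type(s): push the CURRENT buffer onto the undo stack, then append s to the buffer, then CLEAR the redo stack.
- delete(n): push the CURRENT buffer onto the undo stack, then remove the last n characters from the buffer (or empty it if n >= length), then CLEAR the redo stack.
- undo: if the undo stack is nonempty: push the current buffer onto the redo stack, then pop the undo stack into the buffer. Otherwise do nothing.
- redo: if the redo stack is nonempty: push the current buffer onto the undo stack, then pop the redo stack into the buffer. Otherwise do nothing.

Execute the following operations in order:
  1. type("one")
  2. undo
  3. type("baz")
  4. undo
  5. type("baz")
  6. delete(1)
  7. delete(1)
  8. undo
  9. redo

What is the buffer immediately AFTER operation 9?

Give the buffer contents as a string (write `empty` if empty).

Answer: b

Derivation:
After op 1 (type): buf='one' undo_depth=1 redo_depth=0
After op 2 (undo): buf='(empty)' undo_depth=0 redo_depth=1
After op 3 (type): buf='baz' undo_depth=1 redo_depth=0
After op 4 (undo): buf='(empty)' undo_depth=0 redo_depth=1
After op 5 (type): buf='baz' undo_depth=1 redo_depth=0
After op 6 (delete): buf='ba' undo_depth=2 redo_depth=0
After op 7 (delete): buf='b' undo_depth=3 redo_depth=0
After op 8 (undo): buf='ba' undo_depth=2 redo_depth=1
After op 9 (redo): buf='b' undo_depth=3 redo_depth=0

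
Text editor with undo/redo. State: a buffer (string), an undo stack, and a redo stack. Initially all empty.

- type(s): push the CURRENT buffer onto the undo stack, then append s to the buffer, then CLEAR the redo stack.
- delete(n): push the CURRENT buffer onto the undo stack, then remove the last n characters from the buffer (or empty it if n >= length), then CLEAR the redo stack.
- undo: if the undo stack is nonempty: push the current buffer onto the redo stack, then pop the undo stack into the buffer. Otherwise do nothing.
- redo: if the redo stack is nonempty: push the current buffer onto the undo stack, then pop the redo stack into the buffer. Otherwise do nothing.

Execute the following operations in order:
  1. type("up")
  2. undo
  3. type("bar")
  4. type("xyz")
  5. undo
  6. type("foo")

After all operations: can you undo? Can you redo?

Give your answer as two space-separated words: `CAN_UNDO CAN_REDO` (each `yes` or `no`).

Answer: yes no

Derivation:
After op 1 (type): buf='up' undo_depth=1 redo_depth=0
After op 2 (undo): buf='(empty)' undo_depth=0 redo_depth=1
After op 3 (type): buf='bar' undo_depth=1 redo_depth=0
After op 4 (type): buf='barxyz' undo_depth=2 redo_depth=0
After op 5 (undo): buf='bar' undo_depth=1 redo_depth=1
After op 6 (type): buf='barfoo' undo_depth=2 redo_depth=0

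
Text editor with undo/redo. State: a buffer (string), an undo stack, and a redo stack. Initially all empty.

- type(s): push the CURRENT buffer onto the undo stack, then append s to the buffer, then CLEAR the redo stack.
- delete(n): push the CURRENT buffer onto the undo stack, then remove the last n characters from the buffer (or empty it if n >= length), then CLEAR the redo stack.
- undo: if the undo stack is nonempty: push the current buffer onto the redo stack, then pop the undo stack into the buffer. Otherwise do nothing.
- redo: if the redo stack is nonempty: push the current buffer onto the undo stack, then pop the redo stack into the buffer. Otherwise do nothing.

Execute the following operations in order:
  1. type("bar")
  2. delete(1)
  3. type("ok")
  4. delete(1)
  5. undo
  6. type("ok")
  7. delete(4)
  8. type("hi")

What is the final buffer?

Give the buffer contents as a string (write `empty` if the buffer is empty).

After op 1 (type): buf='bar' undo_depth=1 redo_depth=0
After op 2 (delete): buf='ba' undo_depth=2 redo_depth=0
After op 3 (type): buf='baok' undo_depth=3 redo_depth=0
After op 4 (delete): buf='bao' undo_depth=4 redo_depth=0
After op 5 (undo): buf='baok' undo_depth=3 redo_depth=1
After op 6 (type): buf='baokok' undo_depth=4 redo_depth=0
After op 7 (delete): buf='ba' undo_depth=5 redo_depth=0
After op 8 (type): buf='bahi' undo_depth=6 redo_depth=0

Answer: bahi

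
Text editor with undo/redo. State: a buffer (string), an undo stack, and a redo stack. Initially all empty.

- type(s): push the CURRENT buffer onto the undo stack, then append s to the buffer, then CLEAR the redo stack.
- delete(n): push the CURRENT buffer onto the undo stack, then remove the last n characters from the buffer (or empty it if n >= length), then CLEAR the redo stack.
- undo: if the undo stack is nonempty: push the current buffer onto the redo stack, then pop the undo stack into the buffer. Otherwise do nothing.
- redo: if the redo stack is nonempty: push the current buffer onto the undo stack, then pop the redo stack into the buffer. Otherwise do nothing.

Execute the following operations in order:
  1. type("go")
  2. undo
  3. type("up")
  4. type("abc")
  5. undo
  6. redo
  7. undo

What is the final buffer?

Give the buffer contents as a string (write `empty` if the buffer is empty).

After op 1 (type): buf='go' undo_depth=1 redo_depth=0
After op 2 (undo): buf='(empty)' undo_depth=0 redo_depth=1
After op 3 (type): buf='up' undo_depth=1 redo_depth=0
After op 4 (type): buf='upabc' undo_depth=2 redo_depth=0
After op 5 (undo): buf='up' undo_depth=1 redo_depth=1
After op 6 (redo): buf='upabc' undo_depth=2 redo_depth=0
After op 7 (undo): buf='up' undo_depth=1 redo_depth=1

Answer: up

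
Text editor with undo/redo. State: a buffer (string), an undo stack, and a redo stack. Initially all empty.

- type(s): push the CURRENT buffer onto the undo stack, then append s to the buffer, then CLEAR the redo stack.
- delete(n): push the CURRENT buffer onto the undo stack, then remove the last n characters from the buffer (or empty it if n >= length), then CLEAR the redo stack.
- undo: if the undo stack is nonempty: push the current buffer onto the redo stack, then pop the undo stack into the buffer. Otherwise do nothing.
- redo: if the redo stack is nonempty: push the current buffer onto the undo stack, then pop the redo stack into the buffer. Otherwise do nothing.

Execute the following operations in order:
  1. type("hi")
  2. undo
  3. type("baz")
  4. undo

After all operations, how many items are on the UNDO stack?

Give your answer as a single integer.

After op 1 (type): buf='hi' undo_depth=1 redo_depth=0
After op 2 (undo): buf='(empty)' undo_depth=0 redo_depth=1
After op 3 (type): buf='baz' undo_depth=1 redo_depth=0
After op 4 (undo): buf='(empty)' undo_depth=0 redo_depth=1

Answer: 0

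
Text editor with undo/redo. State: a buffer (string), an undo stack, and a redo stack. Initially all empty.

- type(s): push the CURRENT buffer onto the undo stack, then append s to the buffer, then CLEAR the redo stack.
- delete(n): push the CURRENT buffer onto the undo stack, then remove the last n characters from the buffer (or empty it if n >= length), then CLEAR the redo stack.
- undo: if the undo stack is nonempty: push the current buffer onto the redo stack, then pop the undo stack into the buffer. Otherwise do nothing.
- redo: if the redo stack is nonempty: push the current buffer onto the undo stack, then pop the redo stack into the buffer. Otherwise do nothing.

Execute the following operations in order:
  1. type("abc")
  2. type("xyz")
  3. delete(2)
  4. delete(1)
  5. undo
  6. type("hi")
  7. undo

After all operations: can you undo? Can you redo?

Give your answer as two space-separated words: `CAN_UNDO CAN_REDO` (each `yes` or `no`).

Answer: yes yes

Derivation:
After op 1 (type): buf='abc' undo_depth=1 redo_depth=0
After op 2 (type): buf='abcxyz' undo_depth=2 redo_depth=0
After op 3 (delete): buf='abcx' undo_depth=3 redo_depth=0
After op 4 (delete): buf='abc' undo_depth=4 redo_depth=0
After op 5 (undo): buf='abcx' undo_depth=3 redo_depth=1
After op 6 (type): buf='abcxhi' undo_depth=4 redo_depth=0
After op 7 (undo): buf='abcx' undo_depth=3 redo_depth=1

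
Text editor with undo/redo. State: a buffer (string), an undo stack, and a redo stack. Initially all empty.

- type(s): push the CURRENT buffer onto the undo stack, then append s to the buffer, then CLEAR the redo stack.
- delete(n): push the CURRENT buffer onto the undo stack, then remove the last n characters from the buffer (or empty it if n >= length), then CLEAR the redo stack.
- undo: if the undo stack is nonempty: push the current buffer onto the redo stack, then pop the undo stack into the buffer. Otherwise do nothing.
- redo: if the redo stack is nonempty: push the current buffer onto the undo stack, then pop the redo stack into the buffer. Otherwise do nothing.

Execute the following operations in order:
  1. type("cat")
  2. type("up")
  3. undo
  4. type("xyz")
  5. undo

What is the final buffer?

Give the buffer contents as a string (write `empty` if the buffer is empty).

Answer: cat

Derivation:
After op 1 (type): buf='cat' undo_depth=1 redo_depth=0
After op 2 (type): buf='catup' undo_depth=2 redo_depth=0
After op 3 (undo): buf='cat' undo_depth=1 redo_depth=1
After op 4 (type): buf='catxyz' undo_depth=2 redo_depth=0
After op 5 (undo): buf='cat' undo_depth=1 redo_depth=1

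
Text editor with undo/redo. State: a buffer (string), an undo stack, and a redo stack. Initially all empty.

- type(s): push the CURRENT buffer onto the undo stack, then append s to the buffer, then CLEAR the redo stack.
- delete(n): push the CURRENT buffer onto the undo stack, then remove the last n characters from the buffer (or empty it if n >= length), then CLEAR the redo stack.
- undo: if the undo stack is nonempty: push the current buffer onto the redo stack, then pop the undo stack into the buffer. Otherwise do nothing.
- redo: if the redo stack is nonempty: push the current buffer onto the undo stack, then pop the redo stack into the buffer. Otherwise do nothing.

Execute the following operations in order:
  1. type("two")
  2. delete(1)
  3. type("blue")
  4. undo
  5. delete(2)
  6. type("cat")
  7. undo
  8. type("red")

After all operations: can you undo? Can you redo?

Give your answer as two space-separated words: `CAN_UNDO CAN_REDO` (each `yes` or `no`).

After op 1 (type): buf='two' undo_depth=1 redo_depth=0
After op 2 (delete): buf='tw' undo_depth=2 redo_depth=0
After op 3 (type): buf='twblue' undo_depth=3 redo_depth=0
After op 4 (undo): buf='tw' undo_depth=2 redo_depth=1
After op 5 (delete): buf='(empty)' undo_depth=3 redo_depth=0
After op 6 (type): buf='cat' undo_depth=4 redo_depth=0
After op 7 (undo): buf='(empty)' undo_depth=3 redo_depth=1
After op 8 (type): buf='red' undo_depth=4 redo_depth=0

Answer: yes no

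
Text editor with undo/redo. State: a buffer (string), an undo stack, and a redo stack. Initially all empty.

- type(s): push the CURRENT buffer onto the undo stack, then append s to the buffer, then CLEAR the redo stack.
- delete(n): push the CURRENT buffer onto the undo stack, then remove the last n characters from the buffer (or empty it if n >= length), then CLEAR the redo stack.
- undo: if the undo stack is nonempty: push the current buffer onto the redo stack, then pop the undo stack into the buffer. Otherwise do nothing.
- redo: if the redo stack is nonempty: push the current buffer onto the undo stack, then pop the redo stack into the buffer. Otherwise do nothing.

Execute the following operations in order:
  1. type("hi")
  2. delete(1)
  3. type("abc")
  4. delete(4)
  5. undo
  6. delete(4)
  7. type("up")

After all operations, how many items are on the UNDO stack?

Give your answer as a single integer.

After op 1 (type): buf='hi' undo_depth=1 redo_depth=0
After op 2 (delete): buf='h' undo_depth=2 redo_depth=0
After op 3 (type): buf='habc' undo_depth=3 redo_depth=0
After op 4 (delete): buf='(empty)' undo_depth=4 redo_depth=0
After op 5 (undo): buf='habc' undo_depth=3 redo_depth=1
After op 6 (delete): buf='(empty)' undo_depth=4 redo_depth=0
After op 7 (type): buf='up' undo_depth=5 redo_depth=0

Answer: 5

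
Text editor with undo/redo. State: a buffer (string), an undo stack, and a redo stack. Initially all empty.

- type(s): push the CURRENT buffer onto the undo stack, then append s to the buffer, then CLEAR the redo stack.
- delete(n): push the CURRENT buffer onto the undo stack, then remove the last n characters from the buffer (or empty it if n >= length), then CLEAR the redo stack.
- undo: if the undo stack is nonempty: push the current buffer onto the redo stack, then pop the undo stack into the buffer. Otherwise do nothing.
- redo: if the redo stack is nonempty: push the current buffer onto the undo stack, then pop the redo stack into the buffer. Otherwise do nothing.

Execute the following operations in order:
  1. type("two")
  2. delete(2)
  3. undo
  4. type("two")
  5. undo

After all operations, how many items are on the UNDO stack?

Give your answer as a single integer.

Answer: 1

Derivation:
After op 1 (type): buf='two' undo_depth=1 redo_depth=0
After op 2 (delete): buf='t' undo_depth=2 redo_depth=0
After op 3 (undo): buf='two' undo_depth=1 redo_depth=1
After op 4 (type): buf='twotwo' undo_depth=2 redo_depth=0
After op 5 (undo): buf='two' undo_depth=1 redo_depth=1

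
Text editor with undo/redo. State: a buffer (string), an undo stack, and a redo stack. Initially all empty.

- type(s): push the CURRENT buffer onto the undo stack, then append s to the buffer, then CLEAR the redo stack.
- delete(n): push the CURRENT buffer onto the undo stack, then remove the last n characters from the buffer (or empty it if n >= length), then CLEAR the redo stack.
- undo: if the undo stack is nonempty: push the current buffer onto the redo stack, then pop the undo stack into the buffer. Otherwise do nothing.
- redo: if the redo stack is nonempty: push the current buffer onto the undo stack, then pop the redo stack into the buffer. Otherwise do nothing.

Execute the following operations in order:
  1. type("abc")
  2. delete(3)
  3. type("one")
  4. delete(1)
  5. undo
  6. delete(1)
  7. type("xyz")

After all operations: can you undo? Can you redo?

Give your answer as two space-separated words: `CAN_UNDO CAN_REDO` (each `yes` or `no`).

After op 1 (type): buf='abc' undo_depth=1 redo_depth=0
After op 2 (delete): buf='(empty)' undo_depth=2 redo_depth=0
After op 3 (type): buf='one' undo_depth=3 redo_depth=0
After op 4 (delete): buf='on' undo_depth=4 redo_depth=0
After op 5 (undo): buf='one' undo_depth=3 redo_depth=1
After op 6 (delete): buf='on' undo_depth=4 redo_depth=0
After op 7 (type): buf='onxyz' undo_depth=5 redo_depth=0

Answer: yes no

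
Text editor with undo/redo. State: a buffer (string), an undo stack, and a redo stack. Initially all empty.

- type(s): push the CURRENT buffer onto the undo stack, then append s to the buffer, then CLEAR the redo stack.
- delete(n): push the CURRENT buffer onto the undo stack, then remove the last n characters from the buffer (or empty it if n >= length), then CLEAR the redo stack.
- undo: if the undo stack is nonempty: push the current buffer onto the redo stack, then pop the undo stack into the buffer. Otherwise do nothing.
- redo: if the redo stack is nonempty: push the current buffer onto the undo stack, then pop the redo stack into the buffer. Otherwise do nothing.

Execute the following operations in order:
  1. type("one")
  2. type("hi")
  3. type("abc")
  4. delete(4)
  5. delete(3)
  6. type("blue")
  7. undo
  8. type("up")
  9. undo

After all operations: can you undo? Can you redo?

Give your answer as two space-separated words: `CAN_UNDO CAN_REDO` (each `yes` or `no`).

After op 1 (type): buf='one' undo_depth=1 redo_depth=0
After op 2 (type): buf='onehi' undo_depth=2 redo_depth=0
After op 3 (type): buf='onehiabc' undo_depth=3 redo_depth=0
After op 4 (delete): buf='oneh' undo_depth=4 redo_depth=0
After op 5 (delete): buf='o' undo_depth=5 redo_depth=0
After op 6 (type): buf='oblue' undo_depth=6 redo_depth=0
After op 7 (undo): buf='o' undo_depth=5 redo_depth=1
After op 8 (type): buf='oup' undo_depth=6 redo_depth=0
After op 9 (undo): buf='o' undo_depth=5 redo_depth=1

Answer: yes yes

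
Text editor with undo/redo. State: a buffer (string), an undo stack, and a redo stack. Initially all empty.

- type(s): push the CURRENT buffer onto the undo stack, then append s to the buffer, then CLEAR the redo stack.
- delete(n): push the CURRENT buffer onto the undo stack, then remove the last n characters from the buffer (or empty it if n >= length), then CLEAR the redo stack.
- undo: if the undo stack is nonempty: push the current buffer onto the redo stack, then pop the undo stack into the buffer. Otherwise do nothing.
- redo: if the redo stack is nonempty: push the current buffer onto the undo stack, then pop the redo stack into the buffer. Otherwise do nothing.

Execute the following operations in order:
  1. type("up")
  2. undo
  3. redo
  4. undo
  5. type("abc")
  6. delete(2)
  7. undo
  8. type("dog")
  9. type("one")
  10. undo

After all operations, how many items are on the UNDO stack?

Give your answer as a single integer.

After op 1 (type): buf='up' undo_depth=1 redo_depth=0
After op 2 (undo): buf='(empty)' undo_depth=0 redo_depth=1
After op 3 (redo): buf='up' undo_depth=1 redo_depth=0
After op 4 (undo): buf='(empty)' undo_depth=0 redo_depth=1
After op 5 (type): buf='abc' undo_depth=1 redo_depth=0
After op 6 (delete): buf='a' undo_depth=2 redo_depth=0
After op 7 (undo): buf='abc' undo_depth=1 redo_depth=1
After op 8 (type): buf='abcdog' undo_depth=2 redo_depth=0
After op 9 (type): buf='abcdogone' undo_depth=3 redo_depth=0
After op 10 (undo): buf='abcdog' undo_depth=2 redo_depth=1

Answer: 2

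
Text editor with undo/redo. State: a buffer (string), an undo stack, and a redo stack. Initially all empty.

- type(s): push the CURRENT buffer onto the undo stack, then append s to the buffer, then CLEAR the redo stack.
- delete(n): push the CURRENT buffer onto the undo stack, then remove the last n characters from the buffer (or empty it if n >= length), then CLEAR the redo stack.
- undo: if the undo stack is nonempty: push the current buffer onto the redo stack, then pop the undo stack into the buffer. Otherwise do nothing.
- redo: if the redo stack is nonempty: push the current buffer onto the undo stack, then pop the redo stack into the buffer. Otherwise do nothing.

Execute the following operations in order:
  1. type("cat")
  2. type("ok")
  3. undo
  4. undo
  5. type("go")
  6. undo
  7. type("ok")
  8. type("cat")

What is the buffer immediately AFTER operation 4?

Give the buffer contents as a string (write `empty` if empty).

Answer: empty

Derivation:
After op 1 (type): buf='cat' undo_depth=1 redo_depth=0
After op 2 (type): buf='catok' undo_depth=2 redo_depth=0
After op 3 (undo): buf='cat' undo_depth=1 redo_depth=1
After op 4 (undo): buf='(empty)' undo_depth=0 redo_depth=2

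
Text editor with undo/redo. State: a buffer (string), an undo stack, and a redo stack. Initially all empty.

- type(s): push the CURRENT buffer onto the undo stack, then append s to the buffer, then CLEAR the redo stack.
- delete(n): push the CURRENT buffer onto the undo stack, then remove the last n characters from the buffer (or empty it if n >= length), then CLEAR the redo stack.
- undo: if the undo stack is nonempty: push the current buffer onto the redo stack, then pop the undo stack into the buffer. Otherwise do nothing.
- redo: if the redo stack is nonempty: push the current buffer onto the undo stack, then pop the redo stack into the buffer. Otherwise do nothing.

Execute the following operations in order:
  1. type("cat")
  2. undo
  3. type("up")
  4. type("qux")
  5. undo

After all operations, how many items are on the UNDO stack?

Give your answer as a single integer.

After op 1 (type): buf='cat' undo_depth=1 redo_depth=0
After op 2 (undo): buf='(empty)' undo_depth=0 redo_depth=1
After op 3 (type): buf='up' undo_depth=1 redo_depth=0
After op 4 (type): buf='upqux' undo_depth=2 redo_depth=0
After op 5 (undo): buf='up' undo_depth=1 redo_depth=1

Answer: 1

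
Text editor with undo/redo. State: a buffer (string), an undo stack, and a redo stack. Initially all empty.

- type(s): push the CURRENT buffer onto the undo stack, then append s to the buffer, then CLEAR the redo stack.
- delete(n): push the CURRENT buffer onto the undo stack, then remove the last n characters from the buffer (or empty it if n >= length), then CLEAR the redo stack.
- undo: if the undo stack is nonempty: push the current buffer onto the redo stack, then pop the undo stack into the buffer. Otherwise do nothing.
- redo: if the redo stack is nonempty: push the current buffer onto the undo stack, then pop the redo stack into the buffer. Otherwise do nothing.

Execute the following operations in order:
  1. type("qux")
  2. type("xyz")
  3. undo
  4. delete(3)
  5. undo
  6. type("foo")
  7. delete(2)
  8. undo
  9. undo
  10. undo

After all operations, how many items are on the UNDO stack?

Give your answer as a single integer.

After op 1 (type): buf='qux' undo_depth=1 redo_depth=0
After op 2 (type): buf='quxxyz' undo_depth=2 redo_depth=0
After op 3 (undo): buf='qux' undo_depth=1 redo_depth=1
After op 4 (delete): buf='(empty)' undo_depth=2 redo_depth=0
After op 5 (undo): buf='qux' undo_depth=1 redo_depth=1
After op 6 (type): buf='quxfoo' undo_depth=2 redo_depth=0
After op 7 (delete): buf='quxf' undo_depth=3 redo_depth=0
After op 8 (undo): buf='quxfoo' undo_depth=2 redo_depth=1
After op 9 (undo): buf='qux' undo_depth=1 redo_depth=2
After op 10 (undo): buf='(empty)' undo_depth=0 redo_depth=3

Answer: 0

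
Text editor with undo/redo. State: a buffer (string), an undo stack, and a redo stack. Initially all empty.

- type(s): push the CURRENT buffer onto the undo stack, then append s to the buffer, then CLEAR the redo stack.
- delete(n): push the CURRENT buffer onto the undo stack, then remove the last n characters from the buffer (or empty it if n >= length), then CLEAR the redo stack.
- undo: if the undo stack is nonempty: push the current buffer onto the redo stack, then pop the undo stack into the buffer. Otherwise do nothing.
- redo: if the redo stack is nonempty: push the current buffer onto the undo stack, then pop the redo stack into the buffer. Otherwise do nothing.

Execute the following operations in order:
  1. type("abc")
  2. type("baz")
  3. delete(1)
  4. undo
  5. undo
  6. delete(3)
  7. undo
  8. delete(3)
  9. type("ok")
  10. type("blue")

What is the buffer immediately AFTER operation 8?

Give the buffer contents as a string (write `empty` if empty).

Answer: empty

Derivation:
After op 1 (type): buf='abc' undo_depth=1 redo_depth=0
After op 2 (type): buf='abcbaz' undo_depth=2 redo_depth=0
After op 3 (delete): buf='abcba' undo_depth=3 redo_depth=0
After op 4 (undo): buf='abcbaz' undo_depth=2 redo_depth=1
After op 5 (undo): buf='abc' undo_depth=1 redo_depth=2
After op 6 (delete): buf='(empty)' undo_depth=2 redo_depth=0
After op 7 (undo): buf='abc' undo_depth=1 redo_depth=1
After op 8 (delete): buf='(empty)' undo_depth=2 redo_depth=0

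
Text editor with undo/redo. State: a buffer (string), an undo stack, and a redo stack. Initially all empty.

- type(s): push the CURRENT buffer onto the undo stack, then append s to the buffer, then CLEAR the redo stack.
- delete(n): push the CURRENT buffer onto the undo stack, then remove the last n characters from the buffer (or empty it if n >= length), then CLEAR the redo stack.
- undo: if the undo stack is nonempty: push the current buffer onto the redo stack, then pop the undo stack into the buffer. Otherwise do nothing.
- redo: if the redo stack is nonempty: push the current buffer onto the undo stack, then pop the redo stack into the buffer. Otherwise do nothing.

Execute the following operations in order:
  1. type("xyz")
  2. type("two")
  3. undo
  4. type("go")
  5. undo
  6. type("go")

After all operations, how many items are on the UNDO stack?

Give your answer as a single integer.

Answer: 2

Derivation:
After op 1 (type): buf='xyz' undo_depth=1 redo_depth=0
After op 2 (type): buf='xyztwo' undo_depth=2 redo_depth=0
After op 3 (undo): buf='xyz' undo_depth=1 redo_depth=1
After op 4 (type): buf='xyzgo' undo_depth=2 redo_depth=0
After op 5 (undo): buf='xyz' undo_depth=1 redo_depth=1
After op 6 (type): buf='xyzgo' undo_depth=2 redo_depth=0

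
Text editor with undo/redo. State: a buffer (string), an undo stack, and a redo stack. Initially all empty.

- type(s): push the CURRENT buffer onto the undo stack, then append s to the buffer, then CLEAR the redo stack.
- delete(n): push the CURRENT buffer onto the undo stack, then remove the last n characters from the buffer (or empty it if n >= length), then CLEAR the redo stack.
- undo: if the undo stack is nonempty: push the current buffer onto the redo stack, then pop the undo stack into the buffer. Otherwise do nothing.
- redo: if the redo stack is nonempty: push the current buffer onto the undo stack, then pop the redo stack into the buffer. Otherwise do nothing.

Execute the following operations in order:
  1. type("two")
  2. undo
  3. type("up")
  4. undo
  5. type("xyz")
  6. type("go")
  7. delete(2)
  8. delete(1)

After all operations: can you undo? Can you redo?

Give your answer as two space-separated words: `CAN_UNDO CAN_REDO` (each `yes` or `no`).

After op 1 (type): buf='two' undo_depth=1 redo_depth=0
After op 2 (undo): buf='(empty)' undo_depth=0 redo_depth=1
After op 3 (type): buf='up' undo_depth=1 redo_depth=0
After op 4 (undo): buf='(empty)' undo_depth=0 redo_depth=1
After op 5 (type): buf='xyz' undo_depth=1 redo_depth=0
After op 6 (type): buf='xyzgo' undo_depth=2 redo_depth=0
After op 7 (delete): buf='xyz' undo_depth=3 redo_depth=0
After op 8 (delete): buf='xy' undo_depth=4 redo_depth=0

Answer: yes no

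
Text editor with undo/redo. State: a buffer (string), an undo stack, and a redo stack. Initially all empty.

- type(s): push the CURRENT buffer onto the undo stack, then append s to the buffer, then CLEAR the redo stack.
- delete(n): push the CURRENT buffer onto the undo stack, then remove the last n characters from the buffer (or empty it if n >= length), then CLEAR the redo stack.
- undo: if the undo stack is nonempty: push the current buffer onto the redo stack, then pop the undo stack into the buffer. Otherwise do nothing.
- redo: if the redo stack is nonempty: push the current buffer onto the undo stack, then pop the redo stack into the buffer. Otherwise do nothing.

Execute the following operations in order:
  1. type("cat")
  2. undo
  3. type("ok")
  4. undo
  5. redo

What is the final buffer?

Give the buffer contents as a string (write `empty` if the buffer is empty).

Answer: ok

Derivation:
After op 1 (type): buf='cat' undo_depth=1 redo_depth=0
After op 2 (undo): buf='(empty)' undo_depth=0 redo_depth=1
After op 3 (type): buf='ok' undo_depth=1 redo_depth=0
After op 4 (undo): buf='(empty)' undo_depth=0 redo_depth=1
After op 5 (redo): buf='ok' undo_depth=1 redo_depth=0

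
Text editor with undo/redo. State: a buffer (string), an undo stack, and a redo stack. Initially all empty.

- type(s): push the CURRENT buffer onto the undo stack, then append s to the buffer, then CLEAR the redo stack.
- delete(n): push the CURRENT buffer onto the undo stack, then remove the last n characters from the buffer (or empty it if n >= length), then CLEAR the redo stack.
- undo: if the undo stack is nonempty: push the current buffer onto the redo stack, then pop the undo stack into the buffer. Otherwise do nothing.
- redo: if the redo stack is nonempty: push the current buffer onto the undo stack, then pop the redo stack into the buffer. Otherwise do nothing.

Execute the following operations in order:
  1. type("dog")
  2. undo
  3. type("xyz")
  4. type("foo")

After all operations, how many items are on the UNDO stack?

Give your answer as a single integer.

Answer: 2

Derivation:
After op 1 (type): buf='dog' undo_depth=1 redo_depth=0
After op 2 (undo): buf='(empty)' undo_depth=0 redo_depth=1
After op 3 (type): buf='xyz' undo_depth=1 redo_depth=0
After op 4 (type): buf='xyzfoo' undo_depth=2 redo_depth=0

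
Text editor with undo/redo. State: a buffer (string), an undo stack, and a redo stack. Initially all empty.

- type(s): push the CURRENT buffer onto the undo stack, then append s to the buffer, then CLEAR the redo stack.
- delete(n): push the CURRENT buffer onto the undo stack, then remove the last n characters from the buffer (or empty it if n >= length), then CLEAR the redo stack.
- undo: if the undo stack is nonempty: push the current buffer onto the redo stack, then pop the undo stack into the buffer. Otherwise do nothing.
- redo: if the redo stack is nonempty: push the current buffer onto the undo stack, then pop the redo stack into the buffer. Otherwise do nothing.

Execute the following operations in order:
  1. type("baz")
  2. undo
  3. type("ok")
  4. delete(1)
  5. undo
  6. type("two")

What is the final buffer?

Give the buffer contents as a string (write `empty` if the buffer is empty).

After op 1 (type): buf='baz' undo_depth=1 redo_depth=0
After op 2 (undo): buf='(empty)' undo_depth=0 redo_depth=1
After op 3 (type): buf='ok' undo_depth=1 redo_depth=0
After op 4 (delete): buf='o' undo_depth=2 redo_depth=0
After op 5 (undo): buf='ok' undo_depth=1 redo_depth=1
After op 6 (type): buf='oktwo' undo_depth=2 redo_depth=0

Answer: oktwo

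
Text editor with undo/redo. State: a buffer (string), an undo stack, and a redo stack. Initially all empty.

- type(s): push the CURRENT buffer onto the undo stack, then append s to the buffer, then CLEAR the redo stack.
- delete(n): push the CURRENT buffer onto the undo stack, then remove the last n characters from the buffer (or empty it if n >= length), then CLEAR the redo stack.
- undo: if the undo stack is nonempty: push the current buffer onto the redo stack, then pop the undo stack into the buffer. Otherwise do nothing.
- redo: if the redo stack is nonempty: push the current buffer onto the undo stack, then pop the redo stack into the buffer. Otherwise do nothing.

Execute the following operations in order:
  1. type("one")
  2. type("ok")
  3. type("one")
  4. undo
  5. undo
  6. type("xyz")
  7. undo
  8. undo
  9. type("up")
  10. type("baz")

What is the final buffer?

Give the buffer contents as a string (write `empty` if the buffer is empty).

After op 1 (type): buf='one' undo_depth=1 redo_depth=0
After op 2 (type): buf='oneok' undo_depth=2 redo_depth=0
After op 3 (type): buf='oneokone' undo_depth=3 redo_depth=0
After op 4 (undo): buf='oneok' undo_depth=2 redo_depth=1
After op 5 (undo): buf='one' undo_depth=1 redo_depth=2
After op 6 (type): buf='onexyz' undo_depth=2 redo_depth=0
After op 7 (undo): buf='one' undo_depth=1 redo_depth=1
After op 8 (undo): buf='(empty)' undo_depth=0 redo_depth=2
After op 9 (type): buf='up' undo_depth=1 redo_depth=0
After op 10 (type): buf='upbaz' undo_depth=2 redo_depth=0

Answer: upbaz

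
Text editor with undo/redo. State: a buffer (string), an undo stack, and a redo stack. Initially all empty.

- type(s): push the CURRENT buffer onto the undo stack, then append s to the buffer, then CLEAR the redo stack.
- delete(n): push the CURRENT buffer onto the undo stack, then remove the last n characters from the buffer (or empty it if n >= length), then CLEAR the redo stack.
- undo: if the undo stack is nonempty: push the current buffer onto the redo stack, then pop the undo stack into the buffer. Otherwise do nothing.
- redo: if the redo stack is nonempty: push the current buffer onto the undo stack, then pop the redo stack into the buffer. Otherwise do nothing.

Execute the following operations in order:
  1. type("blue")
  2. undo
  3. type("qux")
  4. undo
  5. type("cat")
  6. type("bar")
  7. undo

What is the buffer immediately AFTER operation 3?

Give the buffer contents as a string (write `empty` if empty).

Answer: qux

Derivation:
After op 1 (type): buf='blue' undo_depth=1 redo_depth=0
After op 2 (undo): buf='(empty)' undo_depth=0 redo_depth=1
After op 3 (type): buf='qux' undo_depth=1 redo_depth=0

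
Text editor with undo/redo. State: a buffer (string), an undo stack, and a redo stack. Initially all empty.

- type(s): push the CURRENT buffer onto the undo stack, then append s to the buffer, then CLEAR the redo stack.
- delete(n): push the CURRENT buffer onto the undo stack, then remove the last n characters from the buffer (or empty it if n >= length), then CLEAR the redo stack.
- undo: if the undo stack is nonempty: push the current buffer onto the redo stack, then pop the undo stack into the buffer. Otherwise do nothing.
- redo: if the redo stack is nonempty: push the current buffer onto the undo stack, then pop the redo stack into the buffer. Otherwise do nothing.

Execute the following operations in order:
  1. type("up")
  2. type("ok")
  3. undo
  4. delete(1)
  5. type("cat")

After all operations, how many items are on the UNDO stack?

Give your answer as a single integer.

Answer: 3

Derivation:
After op 1 (type): buf='up' undo_depth=1 redo_depth=0
After op 2 (type): buf='upok' undo_depth=2 redo_depth=0
After op 3 (undo): buf='up' undo_depth=1 redo_depth=1
After op 4 (delete): buf='u' undo_depth=2 redo_depth=0
After op 5 (type): buf='ucat' undo_depth=3 redo_depth=0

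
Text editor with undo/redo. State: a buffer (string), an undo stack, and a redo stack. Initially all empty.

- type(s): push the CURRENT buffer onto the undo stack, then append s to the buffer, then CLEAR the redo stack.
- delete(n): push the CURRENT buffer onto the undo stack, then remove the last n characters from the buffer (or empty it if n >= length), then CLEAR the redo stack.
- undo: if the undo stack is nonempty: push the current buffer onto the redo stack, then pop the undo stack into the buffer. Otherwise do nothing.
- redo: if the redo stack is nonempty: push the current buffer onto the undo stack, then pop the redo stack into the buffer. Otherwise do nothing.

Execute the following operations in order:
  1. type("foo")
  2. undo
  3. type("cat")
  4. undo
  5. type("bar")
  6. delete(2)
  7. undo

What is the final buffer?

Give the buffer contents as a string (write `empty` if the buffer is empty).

After op 1 (type): buf='foo' undo_depth=1 redo_depth=0
After op 2 (undo): buf='(empty)' undo_depth=0 redo_depth=1
After op 3 (type): buf='cat' undo_depth=1 redo_depth=0
After op 4 (undo): buf='(empty)' undo_depth=0 redo_depth=1
After op 5 (type): buf='bar' undo_depth=1 redo_depth=0
After op 6 (delete): buf='b' undo_depth=2 redo_depth=0
After op 7 (undo): buf='bar' undo_depth=1 redo_depth=1

Answer: bar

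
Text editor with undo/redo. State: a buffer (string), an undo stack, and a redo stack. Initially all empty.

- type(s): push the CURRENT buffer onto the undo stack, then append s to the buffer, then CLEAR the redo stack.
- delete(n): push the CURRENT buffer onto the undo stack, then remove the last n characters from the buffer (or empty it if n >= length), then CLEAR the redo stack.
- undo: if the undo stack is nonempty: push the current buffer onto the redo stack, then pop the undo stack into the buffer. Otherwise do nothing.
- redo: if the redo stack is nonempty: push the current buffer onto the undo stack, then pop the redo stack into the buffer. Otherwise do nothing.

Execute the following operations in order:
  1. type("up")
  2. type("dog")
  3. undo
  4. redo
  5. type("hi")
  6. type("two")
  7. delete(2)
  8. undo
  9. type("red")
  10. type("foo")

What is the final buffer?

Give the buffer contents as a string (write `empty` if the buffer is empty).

After op 1 (type): buf='up' undo_depth=1 redo_depth=0
After op 2 (type): buf='updog' undo_depth=2 redo_depth=0
After op 3 (undo): buf='up' undo_depth=1 redo_depth=1
After op 4 (redo): buf='updog' undo_depth=2 redo_depth=0
After op 5 (type): buf='updoghi' undo_depth=3 redo_depth=0
After op 6 (type): buf='updoghitwo' undo_depth=4 redo_depth=0
After op 7 (delete): buf='updoghit' undo_depth=5 redo_depth=0
After op 8 (undo): buf='updoghitwo' undo_depth=4 redo_depth=1
After op 9 (type): buf='updoghitwored' undo_depth=5 redo_depth=0
After op 10 (type): buf='updoghitworedfoo' undo_depth=6 redo_depth=0

Answer: updoghitworedfoo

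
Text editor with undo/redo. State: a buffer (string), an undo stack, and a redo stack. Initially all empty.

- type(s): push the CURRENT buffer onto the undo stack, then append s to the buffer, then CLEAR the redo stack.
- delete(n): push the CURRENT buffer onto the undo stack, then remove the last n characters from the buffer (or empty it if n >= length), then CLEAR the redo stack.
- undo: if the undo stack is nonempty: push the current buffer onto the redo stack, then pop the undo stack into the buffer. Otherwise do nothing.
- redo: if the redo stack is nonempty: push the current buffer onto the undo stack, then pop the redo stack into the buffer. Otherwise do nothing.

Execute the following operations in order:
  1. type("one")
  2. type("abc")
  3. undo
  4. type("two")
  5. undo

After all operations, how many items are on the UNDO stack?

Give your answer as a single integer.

Answer: 1

Derivation:
After op 1 (type): buf='one' undo_depth=1 redo_depth=0
After op 2 (type): buf='oneabc' undo_depth=2 redo_depth=0
After op 3 (undo): buf='one' undo_depth=1 redo_depth=1
After op 4 (type): buf='onetwo' undo_depth=2 redo_depth=0
After op 5 (undo): buf='one' undo_depth=1 redo_depth=1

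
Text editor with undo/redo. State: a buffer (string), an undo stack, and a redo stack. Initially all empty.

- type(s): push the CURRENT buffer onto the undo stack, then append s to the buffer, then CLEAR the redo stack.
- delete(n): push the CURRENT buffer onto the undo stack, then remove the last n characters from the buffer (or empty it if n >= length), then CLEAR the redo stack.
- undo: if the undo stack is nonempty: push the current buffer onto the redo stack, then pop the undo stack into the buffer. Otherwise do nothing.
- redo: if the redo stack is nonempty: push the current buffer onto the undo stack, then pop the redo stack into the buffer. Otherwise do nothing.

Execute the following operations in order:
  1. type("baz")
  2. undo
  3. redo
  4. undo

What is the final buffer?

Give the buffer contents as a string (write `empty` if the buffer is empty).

After op 1 (type): buf='baz' undo_depth=1 redo_depth=0
After op 2 (undo): buf='(empty)' undo_depth=0 redo_depth=1
After op 3 (redo): buf='baz' undo_depth=1 redo_depth=0
After op 4 (undo): buf='(empty)' undo_depth=0 redo_depth=1

Answer: empty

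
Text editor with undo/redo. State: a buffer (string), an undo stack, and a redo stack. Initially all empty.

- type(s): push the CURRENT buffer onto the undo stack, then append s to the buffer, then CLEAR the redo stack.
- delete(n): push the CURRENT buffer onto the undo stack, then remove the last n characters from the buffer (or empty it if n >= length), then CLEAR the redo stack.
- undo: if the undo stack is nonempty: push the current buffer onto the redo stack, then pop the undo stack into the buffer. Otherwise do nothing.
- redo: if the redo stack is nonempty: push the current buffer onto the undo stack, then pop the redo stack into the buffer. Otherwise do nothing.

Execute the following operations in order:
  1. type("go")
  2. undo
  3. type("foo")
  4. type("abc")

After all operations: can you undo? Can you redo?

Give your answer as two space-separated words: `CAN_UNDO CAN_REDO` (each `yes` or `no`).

Answer: yes no

Derivation:
After op 1 (type): buf='go' undo_depth=1 redo_depth=0
After op 2 (undo): buf='(empty)' undo_depth=0 redo_depth=1
After op 3 (type): buf='foo' undo_depth=1 redo_depth=0
After op 4 (type): buf='fooabc' undo_depth=2 redo_depth=0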